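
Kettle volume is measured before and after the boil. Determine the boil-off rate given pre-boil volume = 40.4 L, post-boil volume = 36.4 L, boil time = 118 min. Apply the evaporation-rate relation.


rate = (V_pre − V_post) / (t_min/60)
rate = (40.4 − 36.4) / (118/60)

2.0339 L/hr


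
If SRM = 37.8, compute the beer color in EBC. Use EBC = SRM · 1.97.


EBC = 37.8 · 1.97

74.4660 EBC


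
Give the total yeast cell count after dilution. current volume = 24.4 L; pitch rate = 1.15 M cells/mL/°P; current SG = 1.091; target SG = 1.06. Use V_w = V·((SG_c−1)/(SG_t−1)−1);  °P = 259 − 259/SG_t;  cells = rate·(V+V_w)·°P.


V_w = 24.4·((1.091−1)/(1.06−1)−1) = 12.6067
V_final = 24.4 + 12.6067 = 37.0067
°P = 259 − 259/1.06 = 14.6604
cells = 1.15·37.0067·14.6604

623.9115 billion cells


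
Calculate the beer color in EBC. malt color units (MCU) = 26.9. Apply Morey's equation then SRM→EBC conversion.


SRM = 1.4922·MCU^0.6859;  EBC = SRM·1.97
SRM = 1.4922·26.9^0.6859 = 14.2723
EBC = 14.2723·1.97

28.1164 EBC


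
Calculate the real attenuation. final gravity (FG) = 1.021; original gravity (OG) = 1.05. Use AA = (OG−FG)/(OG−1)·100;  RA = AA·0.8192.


AA = (1.05 − 1.021)/(1.05 − 1)·100 = 58.0000
RA = 58.0000·0.8192

47.5136 %


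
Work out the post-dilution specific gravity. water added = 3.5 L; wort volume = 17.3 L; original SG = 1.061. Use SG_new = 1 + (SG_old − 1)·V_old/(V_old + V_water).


pts = (1.061 − 1)·1000·17.3/(17.3 + 3.5) = 50.7356
SG_new = 1 + 50.7356/1000

1.0507


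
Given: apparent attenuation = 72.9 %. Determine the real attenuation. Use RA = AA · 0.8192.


RA = 72.9 · 0.8192

59.7197 %


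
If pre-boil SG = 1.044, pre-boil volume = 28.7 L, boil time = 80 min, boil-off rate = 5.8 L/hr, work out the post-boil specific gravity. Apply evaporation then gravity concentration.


V_post = V_pre − rate·(t/60);  SG_post = 1 + (SG_pre−1)·V_pre/V_post
V_post = 28.7 − 5.8·(80/60) = 20.9667
SG_post = 1 + (1.044 − 1)·28.7/20.9667

1.0602


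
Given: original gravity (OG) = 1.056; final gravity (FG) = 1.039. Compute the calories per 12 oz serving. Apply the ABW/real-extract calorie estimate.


ABW = (OG−FG)·131.25·0.79/FG;  °P = 259 − 259/SG (for OG→OE and FG→AE);  RE = 0.1808·OE + 0.8192·AE;  Cal = (6.9·ABW + 4·(RE−0.1))·FG·3.55
ABW = (1.056 − 1.039)·131.25·0.79/1.039 = 1.6965
OE = 259 − 259/1.056 = 13.7348 °P
AE = 259 − 259/1.039 = 9.7218 °P
RE = 0.1808·13.7348 + 0.8192·9.7218 = 10.4474 °P
Cal = (6.9·1.6965 + 4·(10.4474−0.1))·1.039·3.55

195.8405 kcal


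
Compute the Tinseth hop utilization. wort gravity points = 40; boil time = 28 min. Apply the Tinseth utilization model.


U = 1.65·0.000125^(GP/1000) · (1 − e^(−0.04·t))/4.15
bigness = 1.65·0.000125^(40/1000) = 1.1518
boil_factor = (1 − e^(−0.04·28))/4.15 = 0.1623
U = 1.1518 · 0.1623

0.1870


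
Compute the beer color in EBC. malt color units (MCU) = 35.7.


SRM = 1.4922·MCU^0.6859;  EBC = SRM·1.97
SRM = 1.4922·35.7^0.6859 = 17.3301
EBC = 17.3301·1.97

34.1404 EBC


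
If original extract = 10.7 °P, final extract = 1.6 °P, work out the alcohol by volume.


SG = 259/(259 − P);  ABV = (OG − FG)·131.25
OG = 259/(259 − 10.7) = 1.0431
FG = 259/(259 − 1.6) = 1.0062
ABV = (1.0431 − 1.0062)·131.25

4.8401 % ABV


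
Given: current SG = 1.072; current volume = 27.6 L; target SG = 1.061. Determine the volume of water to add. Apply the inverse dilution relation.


V_water = V·((SG_curr − 1)/(SG_target − 1) − 1)
V_water = 27.6·((1.072 − 1)/(1.061 − 1) − 1)

4.9770 L


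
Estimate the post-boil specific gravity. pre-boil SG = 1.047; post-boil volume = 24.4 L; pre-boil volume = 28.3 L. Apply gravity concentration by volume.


SG_post = 1 + (SG_pre − 1)·V_pre/V_post
pts_pre = (1.047 − 1)·1000 = 47.0000
pts_post = 47.0000·28.3/24.4 = 54.5123
SG_post = 1 + 54.5123/1000

1.0545


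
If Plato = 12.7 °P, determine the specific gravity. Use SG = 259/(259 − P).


SG = 259/(259 − 12.7)

1.0516


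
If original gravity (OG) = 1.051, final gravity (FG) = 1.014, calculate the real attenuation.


AA = (OG−FG)/(OG−1)·100;  RA = AA·0.8192
AA = (1.051 − 1.014)/(1.051 − 1)·100 = 72.5490
RA = 72.5490·0.8192

59.4322 %


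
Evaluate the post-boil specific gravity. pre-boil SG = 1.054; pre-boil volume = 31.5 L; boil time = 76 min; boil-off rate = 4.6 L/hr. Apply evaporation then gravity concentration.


V_post = V_pre − rate·(t/60);  SG_post = 1 + (SG_pre−1)·V_pre/V_post
V_post = 31.5 − 4.6·(76/60) = 25.6733
SG_post = 1 + (1.054 − 1)·31.5/25.6733

1.0663


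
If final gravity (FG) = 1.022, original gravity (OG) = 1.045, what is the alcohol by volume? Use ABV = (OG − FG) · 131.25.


ABV = (1.045 − 1.022) · 131.25

3.0187 % ABV


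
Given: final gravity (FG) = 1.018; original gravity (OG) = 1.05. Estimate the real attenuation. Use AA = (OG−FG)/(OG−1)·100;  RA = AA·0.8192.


AA = (1.05 − 1.018)/(1.05 − 1)·100 = 64.0000
RA = 64.0000·0.8192

52.4288 %


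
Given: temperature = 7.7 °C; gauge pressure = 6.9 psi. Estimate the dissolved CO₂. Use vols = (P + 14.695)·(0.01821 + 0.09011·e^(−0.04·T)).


vols = (6.9 + 14.695)·(0.01821 + 0.09011·e^(−0.04·7.7))

1.8233 volumes


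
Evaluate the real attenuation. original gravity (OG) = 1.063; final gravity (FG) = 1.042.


AA = (OG−FG)/(OG−1)·100;  RA = AA·0.8192
AA = (1.063 − 1.042)/(1.063 − 1)·100 = 33.3333
RA = 33.3333·0.8192

27.3067 %


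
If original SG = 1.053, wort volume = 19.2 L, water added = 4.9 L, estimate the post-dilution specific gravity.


SG_new = 1 + (SG_old − 1)·V_old/(V_old + V_water)
pts = (1.053 − 1)·1000·19.2/(19.2 + 4.9) = 42.2241
SG_new = 1 + 42.2241/1000

1.0422


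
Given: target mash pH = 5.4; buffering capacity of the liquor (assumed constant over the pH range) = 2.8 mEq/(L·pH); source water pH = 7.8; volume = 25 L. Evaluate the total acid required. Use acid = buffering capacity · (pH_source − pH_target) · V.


acid = 2.8 · (7.8 − 5.4) · 25

168.0000 mEq


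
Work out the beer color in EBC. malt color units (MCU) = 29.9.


SRM = 1.4922·MCU^0.6859;  EBC = SRM·1.97
SRM = 1.4922·29.9^0.6859 = 15.3458
EBC = 15.3458·1.97

30.2313 EBC


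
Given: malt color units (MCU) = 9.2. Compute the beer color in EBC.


SRM = 1.4922·MCU^0.6859;  EBC = SRM·1.97
SRM = 1.4922·9.2^0.6859 = 6.8374
EBC = 6.8374·1.97

13.4696 EBC


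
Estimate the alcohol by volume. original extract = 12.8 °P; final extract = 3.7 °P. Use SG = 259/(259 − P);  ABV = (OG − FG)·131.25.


OG = 259/(259 − 12.8) = 1.0520
FG = 259/(259 − 3.7) = 1.0145
ABV = (1.0520 − 1.0145)·131.25

4.9215 % ABV


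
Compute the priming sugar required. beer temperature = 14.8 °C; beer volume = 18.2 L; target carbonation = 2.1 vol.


residual = 14.695·(0.01821 + 0.09011·e^(−0.04·T));  sugar = (target − residual)·4.0·V
residual = 14.695·(0.01821 + 0.09011·e^(−0.04·14.8)) = 1.0002
sugar = (2.1 − 1.0002)·4.0·18.2

80.0690 g


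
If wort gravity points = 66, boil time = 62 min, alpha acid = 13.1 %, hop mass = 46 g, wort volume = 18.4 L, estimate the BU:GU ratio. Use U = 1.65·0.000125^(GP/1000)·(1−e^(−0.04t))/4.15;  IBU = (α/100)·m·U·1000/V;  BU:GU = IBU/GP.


U = 1.65·0.000125^(66/1000)·(1−e^(−0.04·62))/4.15 = 0.2013
IBU = (13.1/100)·46·0.2013·1000/18.4 = 65.9266
BU:GU = 65.9266/66

0.9989


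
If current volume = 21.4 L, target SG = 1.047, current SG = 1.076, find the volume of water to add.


V_water = V·((SG_curr − 1)/(SG_target − 1) − 1)
V_water = 21.4·((1.076 − 1)/(1.047 − 1) − 1)

13.2043 L


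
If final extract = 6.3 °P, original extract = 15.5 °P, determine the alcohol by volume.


SG = 259/(259 − P);  ABV = (OG − FG)·131.25
OG = 259/(259 − 15.5) = 1.0637
FG = 259/(259 − 6.3) = 1.0249
ABV = (1.0637 − 1.0249)·131.25

5.0826 % ABV


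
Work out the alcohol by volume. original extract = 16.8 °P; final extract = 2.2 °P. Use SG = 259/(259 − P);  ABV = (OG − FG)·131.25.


OG = 259/(259 − 16.8) = 1.0694
FG = 259/(259 − 2.2) = 1.0086
ABV = (1.0694 − 1.0086)·131.25

7.9796 % ABV


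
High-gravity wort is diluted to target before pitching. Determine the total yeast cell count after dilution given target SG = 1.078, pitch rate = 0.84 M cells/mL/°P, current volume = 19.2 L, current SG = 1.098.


V_w = V·((SG_c−1)/(SG_t−1)−1);  °P = 259 − 259/SG_t;  cells = rate·(V+V_w)·°P
V_w = 19.2·((1.098−1)/(1.078−1)−1) = 4.9231
V_final = 19.2 + 4.9231 = 24.1231
°P = 259 − 259/1.078 = 18.7403
cells = 0.84·24.1231·18.7403

379.7411 billion cells


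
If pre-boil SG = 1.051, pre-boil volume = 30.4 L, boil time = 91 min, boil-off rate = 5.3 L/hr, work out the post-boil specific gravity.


V_post = V_pre − rate·(t/60);  SG_post = 1 + (SG_pre−1)·V_pre/V_post
V_post = 30.4 − 5.3·(91/60) = 22.3617
SG_post = 1 + (1.051 − 1)·30.4/22.3617

1.0693


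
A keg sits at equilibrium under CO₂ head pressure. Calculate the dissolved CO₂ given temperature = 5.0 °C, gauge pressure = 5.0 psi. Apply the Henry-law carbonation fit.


vols = (P + 14.695)·(0.01821 + 0.09011·e^(−0.04·T))
vols = (5.0 + 14.695)·(0.01821 + 0.09011·e^(−0.04·5.0))

1.8117 volumes


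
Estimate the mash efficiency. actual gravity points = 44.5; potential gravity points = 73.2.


efficiency = actual / potential × 100
efficiency = 44.5 / 73.2 × 100

60.7923 %


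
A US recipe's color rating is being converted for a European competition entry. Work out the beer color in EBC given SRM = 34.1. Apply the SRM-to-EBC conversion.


EBC = SRM · 1.97
EBC = 34.1 · 1.97

67.1770 EBC


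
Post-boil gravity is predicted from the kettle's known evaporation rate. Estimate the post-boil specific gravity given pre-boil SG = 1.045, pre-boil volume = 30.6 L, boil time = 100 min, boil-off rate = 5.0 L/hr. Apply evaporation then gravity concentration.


V_post = V_pre − rate·(t/60);  SG_post = 1 + (SG_pre−1)·V_pre/V_post
V_post = 30.6 − 5.0·(100/60) = 22.2667
SG_post = 1 + (1.045 − 1)·30.6/22.2667

1.0618


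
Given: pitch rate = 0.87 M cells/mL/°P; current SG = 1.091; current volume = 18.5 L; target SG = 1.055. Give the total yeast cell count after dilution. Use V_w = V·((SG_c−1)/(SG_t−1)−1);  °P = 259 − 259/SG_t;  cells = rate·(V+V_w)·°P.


V_w = 18.5·((1.091−1)/(1.055−1)−1) = 12.1091
V_final = 18.5 + 12.1091 = 30.6091
°P = 259 − 259/1.055 = 13.5024
cells = 0.87·30.6091·13.5024

359.5669 billion cells


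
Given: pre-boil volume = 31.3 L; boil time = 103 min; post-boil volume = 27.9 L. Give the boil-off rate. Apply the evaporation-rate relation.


rate = (V_pre − V_post) / (t_min/60)
rate = (31.3 − 27.9) / (103/60)

1.9806 L/hr


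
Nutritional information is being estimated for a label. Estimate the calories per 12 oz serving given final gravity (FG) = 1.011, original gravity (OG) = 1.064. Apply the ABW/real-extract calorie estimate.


ABW = (OG−FG)·131.25·0.79/FG;  °P = 259 − 259/SG (for OG→OE and FG→AE);  RE = 0.1808·OE + 0.8192·AE;  Cal = (6.9·ABW + 4·(RE−0.1))·FG·3.55
ABW = (1.064 − 1.011)·131.25·0.79/1.011 = 5.4356
OE = 259 − 259/1.064 = 15.5789 °P
AE = 259 − 259/1.011 = 2.8180 °P
RE = 0.1808·15.5789 + 0.8192·2.8180 = 5.1252 °P
Cal = (6.9·5.4356 + 4·(5.1252−0.1))·1.011·3.55

206.7532 kcal


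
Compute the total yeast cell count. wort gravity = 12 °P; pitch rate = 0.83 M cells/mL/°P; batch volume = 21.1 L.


cells (billions) = rate · V_L · °P
cells = 0.83 · 21.1 · 12

210.1560 billion cells


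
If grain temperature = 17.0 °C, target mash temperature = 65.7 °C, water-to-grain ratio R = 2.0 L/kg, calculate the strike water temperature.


T_strike = (0.41/R)·(T_mash − T_grain) + T_mash
T_strike = (0.41/2.0)·(65.7 − 17.0) + 65.7

75.6835 °C


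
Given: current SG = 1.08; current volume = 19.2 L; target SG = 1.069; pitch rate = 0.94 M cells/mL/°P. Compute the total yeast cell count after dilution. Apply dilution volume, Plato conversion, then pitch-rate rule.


V_w = V·((SG_c−1)/(SG_t−1)−1);  °P = 259 − 259/SG_t;  cells = rate·(V+V_w)·°P
V_w = 19.2·((1.08−1)/(1.069−1)−1) = 3.0609
V_final = 19.2 + 3.0609 = 22.2609
°P = 259 − 259/1.069 = 16.7175
cells = 0.94·22.2609·16.7175

349.8172 billion cells


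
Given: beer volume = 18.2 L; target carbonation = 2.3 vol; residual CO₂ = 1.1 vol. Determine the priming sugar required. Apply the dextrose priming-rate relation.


sugar = (target − residual)·4.0·V
sugar = (2.3 − 1.1)·4.0·18.2

87.3600 g


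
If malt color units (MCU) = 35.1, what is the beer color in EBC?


SRM = 1.4922·MCU^0.6859;  EBC = SRM·1.97
SRM = 1.4922·35.1^0.6859 = 17.1298
EBC = 17.1298·1.97

33.7458 EBC


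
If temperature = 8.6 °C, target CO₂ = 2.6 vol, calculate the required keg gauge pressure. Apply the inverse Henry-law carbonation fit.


psi = vols/(0.01821 + 0.09011·e^(−0.04·T)) − 14.695
psi = 2.6/(0.01821 + 0.09011·e^(−0.04·8.6)) − 14.695

16.9769 psi


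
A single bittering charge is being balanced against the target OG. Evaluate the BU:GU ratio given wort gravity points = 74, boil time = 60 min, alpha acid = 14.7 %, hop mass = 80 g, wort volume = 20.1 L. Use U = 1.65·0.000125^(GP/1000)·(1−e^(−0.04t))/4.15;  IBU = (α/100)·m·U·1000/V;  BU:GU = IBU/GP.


U = 1.65·0.000125^(74/1000)·(1−e^(−0.04·60))/4.15 = 0.1859
IBU = (14.7/100)·80·0.1859·1000/20.1 = 108.7720
BU:GU = 108.7720/74

1.4699


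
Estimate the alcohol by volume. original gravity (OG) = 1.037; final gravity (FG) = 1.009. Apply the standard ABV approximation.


ABV = (OG − FG) · 131.25
ABV = (1.037 − 1.009) · 131.25

3.6750 % ABV


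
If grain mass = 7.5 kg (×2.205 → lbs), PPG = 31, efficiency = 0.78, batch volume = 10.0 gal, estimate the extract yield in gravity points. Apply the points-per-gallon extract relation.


points = lbs × PPG × eff / vol
lbs = 7.5 × 2.205 = 16.5375
points = 16.5375 × 31 × 0.78 / 10.0

39.9877 points


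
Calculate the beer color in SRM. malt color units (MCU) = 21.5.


SRM = 1.4922 · MCU^0.6859
SRM = 1.4922 · 21.5^0.6859

12.2390 SRM


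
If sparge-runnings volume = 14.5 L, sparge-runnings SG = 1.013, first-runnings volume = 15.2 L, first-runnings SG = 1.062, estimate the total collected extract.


total = Σ (SG_i − 1)·1000·V_i
first = (1.062 − 1)·1000·15.2 = 942.4000
sparge = (1.013 − 1)·1000·14.5 = 188.5000
total = 942.4000 + 188.5000

1130.9000 gravity·L


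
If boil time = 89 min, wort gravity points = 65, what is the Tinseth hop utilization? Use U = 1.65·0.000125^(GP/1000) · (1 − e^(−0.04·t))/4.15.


bigness = 1.65·0.000125^(65/1000) = 0.9200
boil_factor = (1 − e^(−0.04·89))/4.15 = 0.2341
U = 0.9200 · 0.2341

0.2154


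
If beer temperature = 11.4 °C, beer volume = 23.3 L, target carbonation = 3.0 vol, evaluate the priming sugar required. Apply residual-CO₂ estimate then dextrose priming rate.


residual = 14.695·(0.01821 + 0.09011·e^(−0.04·T));  sugar = (target − residual)·4.0·V
residual = 14.695·(0.01821 + 0.09011·e^(−0.04·11.4)) = 1.1069
sugar = (3.0 − 1.1069)·4.0·23.3

176.4396 g


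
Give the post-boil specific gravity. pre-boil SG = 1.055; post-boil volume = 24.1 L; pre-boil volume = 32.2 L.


SG_post = 1 + (SG_pre − 1)·V_pre/V_post
pts_pre = (1.055 − 1)·1000 = 55.0000
pts_post = 55.0000·32.2/24.1 = 73.4855
SG_post = 1 + 73.4855/1000

1.0735


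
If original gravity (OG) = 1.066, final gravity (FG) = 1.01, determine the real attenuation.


AA = (OG−FG)/(OG−1)·100;  RA = AA·0.8192
AA = (1.066 − 1.01)/(1.066 − 1)·100 = 84.8485
RA = 84.8485·0.8192

69.5079 %


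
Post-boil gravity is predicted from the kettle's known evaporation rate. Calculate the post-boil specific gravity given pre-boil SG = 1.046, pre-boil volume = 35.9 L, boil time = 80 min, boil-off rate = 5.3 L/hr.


V_post = V_pre − rate·(t/60);  SG_post = 1 + (SG_pre−1)·V_pre/V_post
V_post = 35.9 − 5.3·(80/60) = 28.8333
SG_post = 1 + (1.046 − 1)·35.9/28.8333

1.0573


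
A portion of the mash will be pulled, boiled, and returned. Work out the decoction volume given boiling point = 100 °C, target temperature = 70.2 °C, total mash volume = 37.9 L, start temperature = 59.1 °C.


V_dec = V_total·(T_target − T_start)/(T_boil − T_start)
V_dec = 37.9·(70.2 − 59.1)/(100 − 59.1)

10.2858 L


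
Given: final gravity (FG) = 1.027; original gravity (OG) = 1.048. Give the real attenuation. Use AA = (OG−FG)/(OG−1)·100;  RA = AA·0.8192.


AA = (1.048 − 1.027)/(1.048 − 1)·100 = 43.7500
RA = 43.7500·0.8192

35.8400 %


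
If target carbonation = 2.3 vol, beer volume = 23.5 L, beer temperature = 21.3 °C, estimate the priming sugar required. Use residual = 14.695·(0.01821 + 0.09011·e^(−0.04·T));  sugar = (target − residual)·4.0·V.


residual = 14.695·(0.01821 + 0.09011·e^(−0.04·21.3)) = 0.8324
sugar = (2.3 − 0.8324)·4.0·23.5

137.9512 g


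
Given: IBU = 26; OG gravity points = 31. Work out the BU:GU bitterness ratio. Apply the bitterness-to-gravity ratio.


BU:GU = IBU / OG_points
BU:GU = 26 / 31

0.8387


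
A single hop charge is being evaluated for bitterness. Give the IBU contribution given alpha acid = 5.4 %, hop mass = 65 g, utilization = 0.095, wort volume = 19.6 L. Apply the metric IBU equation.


IBU = (α/100)·mass·U·1000 / V
IBU = (5.4/100)·65·0.095·1000 / 19.6

17.0128 IBU


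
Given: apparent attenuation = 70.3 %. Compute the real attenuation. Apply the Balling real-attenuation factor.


RA = AA · 0.8192
RA = 70.3 · 0.8192

57.5898 %


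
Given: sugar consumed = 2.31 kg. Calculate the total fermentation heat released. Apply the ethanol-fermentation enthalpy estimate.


Q = m_sugar · 590 kJ/kg
Q = 2.31 · 590

1362.9000 kJ


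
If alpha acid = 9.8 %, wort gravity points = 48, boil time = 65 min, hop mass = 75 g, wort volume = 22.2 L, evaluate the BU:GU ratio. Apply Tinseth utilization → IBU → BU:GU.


U = 1.65·0.000125^(GP/1000)·(1−e^(−0.04t))/4.15;  IBU = (α/100)·m·U·1000/V;  BU:GU = IBU/GP
U = 1.65·0.000125^(48/1000)·(1−e^(−0.04·65))/4.15 = 0.2391
IBU = (9.8/100)·75·0.2391·1000/22.2 = 79.1598
BU:GU = 79.1598/48

1.6492


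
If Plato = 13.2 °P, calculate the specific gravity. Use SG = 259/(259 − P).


SG = 259/(259 − 13.2)

1.0537


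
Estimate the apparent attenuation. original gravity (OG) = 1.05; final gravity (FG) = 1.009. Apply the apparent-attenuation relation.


AA = (OG − FG)/(OG − 1) · 100
AA = (1.05 − 1.009)/(1.05 − 1) · 100

82.0000 %


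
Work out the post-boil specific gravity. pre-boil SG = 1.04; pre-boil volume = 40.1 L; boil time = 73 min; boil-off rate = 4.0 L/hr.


V_post = V_pre − rate·(t/60);  SG_post = 1 + (SG_pre−1)·V_pre/V_post
V_post = 40.1 − 4.0·(73/60) = 35.2333
SG_post = 1 + (1.04 − 1)·40.1/35.2333

1.0455


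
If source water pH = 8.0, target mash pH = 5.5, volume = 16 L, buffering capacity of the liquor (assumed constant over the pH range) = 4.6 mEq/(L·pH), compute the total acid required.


acid = buffering capacity · (pH_source − pH_target) · V
acid = 4.6 · (8.0 − 5.5) · 16

184.0000 mEq


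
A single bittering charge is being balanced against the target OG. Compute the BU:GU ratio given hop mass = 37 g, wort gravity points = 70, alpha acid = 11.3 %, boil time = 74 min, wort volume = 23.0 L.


U = 1.65·0.000125^(GP/1000)·(1−e^(−0.04t))/4.15;  IBU = (α/100)·m·U·1000/V;  BU:GU = IBU/GP
U = 1.65·0.000125^(70/1000)·(1−e^(−0.04·74))/4.15 = 0.2010
IBU = (11.3/100)·37·0.2010·1000/23.0 = 36.5311
BU:GU = 36.5311/70

0.5219


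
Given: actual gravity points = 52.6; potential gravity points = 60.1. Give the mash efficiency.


efficiency = actual / potential × 100
efficiency = 52.6 / 60.1 × 100

87.5208 %


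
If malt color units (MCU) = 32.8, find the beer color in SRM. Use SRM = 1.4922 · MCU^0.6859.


SRM = 1.4922 · 32.8^0.6859

16.3518 SRM


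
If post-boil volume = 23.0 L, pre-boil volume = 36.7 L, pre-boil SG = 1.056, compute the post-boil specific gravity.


SG_post = 1 + (SG_pre − 1)·V_pre/V_post
pts_pre = (1.056 − 1)·1000 = 56.0000
pts_post = 56.0000·36.7/23.0 = 89.3565
SG_post = 1 + 89.3565/1000

1.0894


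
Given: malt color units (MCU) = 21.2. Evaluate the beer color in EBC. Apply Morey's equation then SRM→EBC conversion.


SRM = 1.4922·MCU^0.6859;  EBC = SRM·1.97
SRM = 1.4922·21.2^0.6859 = 12.1216
EBC = 12.1216·1.97

23.8796 EBC


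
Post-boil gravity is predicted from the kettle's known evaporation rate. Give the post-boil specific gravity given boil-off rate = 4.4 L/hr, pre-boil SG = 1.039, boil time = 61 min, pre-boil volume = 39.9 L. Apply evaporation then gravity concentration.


V_post = V_pre − rate·(t/60);  SG_post = 1 + (SG_pre−1)·V_pre/V_post
V_post = 39.9 − 4.4·(61/60) = 35.4267
SG_post = 1 + (1.039 − 1)·39.9/35.4267

1.0439


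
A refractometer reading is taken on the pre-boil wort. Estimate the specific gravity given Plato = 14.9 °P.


SG = 259/(259 − P)
SG = 259/(259 − 14.9)

1.0610


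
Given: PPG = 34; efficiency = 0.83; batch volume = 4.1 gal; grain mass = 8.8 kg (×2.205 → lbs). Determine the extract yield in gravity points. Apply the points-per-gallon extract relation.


points = lbs × PPG × eff / vol
lbs = 8.8 × 2.205 = 19.4040
points = 19.4040 × 34 × 0.83 / 4.1

133.5563 points


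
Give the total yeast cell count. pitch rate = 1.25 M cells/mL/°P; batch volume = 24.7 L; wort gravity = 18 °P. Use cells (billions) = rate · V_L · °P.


cells = 1.25 · 24.7 · 18

555.7500 billion cells


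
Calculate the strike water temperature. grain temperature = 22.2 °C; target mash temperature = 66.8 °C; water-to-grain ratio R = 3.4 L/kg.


T_strike = (0.41/R)·(T_mash − T_grain) + T_mash
T_strike = (0.41/3.4)·(66.8 − 22.2) + 66.8

72.1782 °C


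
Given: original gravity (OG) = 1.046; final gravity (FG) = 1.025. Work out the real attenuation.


AA = (OG−FG)/(OG−1)·100;  RA = AA·0.8192
AA = (1.046 − 1.025)/(1.046 − 1)·100 = 45.6522
RA = 45.6522·0.8192

37.3983 %


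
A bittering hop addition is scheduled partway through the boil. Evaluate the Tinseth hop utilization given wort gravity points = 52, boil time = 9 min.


U = 1.65·0.000125^(GP/1000) · (1 − e^(−0.04·t))/4.15
bigness = 1.65·0.000125^(52/1000) = 1.0340
boil_factor = (1 − e^(−0.04·9))/4.15 = 0.0728
U = 1.0340 · 0.0728

0.0753


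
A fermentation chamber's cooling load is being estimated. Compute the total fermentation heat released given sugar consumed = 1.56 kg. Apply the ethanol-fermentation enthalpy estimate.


Q = m_sugar · 590 kJ/kg
Q = 1.56 · 590

920.4000 kJ


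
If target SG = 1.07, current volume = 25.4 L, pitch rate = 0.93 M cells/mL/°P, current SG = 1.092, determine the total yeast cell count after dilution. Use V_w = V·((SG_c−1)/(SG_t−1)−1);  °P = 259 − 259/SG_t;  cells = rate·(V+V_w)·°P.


V_w = 25.4·((1.092−1)/(1.07−1)−1) = 7.9829
V_final = 25.4 + 7.9829 = 33.3829
°P = 259 − 259/1.07 = 16.9439
cells = 0.93·33.3829·16.9439

526.0421 billion cells


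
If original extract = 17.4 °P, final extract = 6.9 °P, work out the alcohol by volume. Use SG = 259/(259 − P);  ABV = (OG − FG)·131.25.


OG = 259/(259 − 17.4) = 1.0720
FG = 259/(259 − 6.9) = 1.0274
ABV = (1.0720 − 1.0274)·131.25

5.8603 % ABV


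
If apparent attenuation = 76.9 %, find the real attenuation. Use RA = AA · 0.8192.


RA = 76.9 · 0.8192

62.9965 %


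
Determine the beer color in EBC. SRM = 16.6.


EBC = SRM · 1.97
EBC = 16.6 · 1.97

32.7020 EBC


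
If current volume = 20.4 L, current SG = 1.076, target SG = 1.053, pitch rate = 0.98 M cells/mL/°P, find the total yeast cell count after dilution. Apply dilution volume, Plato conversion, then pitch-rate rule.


V_w = V·((SG_c−1)/(SG_t−1)−1);  °P = 259 − 259/SG_t;  cells = rate·(V+V_w)·°P
V_w = 20.4·((1.076−1)/(1.053−1)−1) = 8.8528
V_final = 20.4 + 8.8528 = 29.2528
°P = 259 − 259/1.053 = 13.0361
cells = 0.98·29.2528·13.0361

373.7156 billion cells


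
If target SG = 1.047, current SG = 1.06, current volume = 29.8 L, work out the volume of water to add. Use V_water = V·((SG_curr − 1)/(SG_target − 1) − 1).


V_water = 29.8·((1.06 − 1)/(1.047 − 1) − 1)

8.2426 L


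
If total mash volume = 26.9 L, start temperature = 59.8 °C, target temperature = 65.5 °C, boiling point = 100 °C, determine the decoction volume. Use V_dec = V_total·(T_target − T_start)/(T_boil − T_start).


V_dec = 26.9·(65.5 − 59.8)/(100 − 59.8)

3.8142 L


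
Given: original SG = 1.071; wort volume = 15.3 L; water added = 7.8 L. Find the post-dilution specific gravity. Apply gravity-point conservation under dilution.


SG_new = 1 + (SG_old − 1)·V_old/(V_old + V_water)
pts = (1.071 − 1)·1000·15.3/(15.3 + 7.8) = 47.0260
SG_new = 1 + 47.0260/1000

1.0470


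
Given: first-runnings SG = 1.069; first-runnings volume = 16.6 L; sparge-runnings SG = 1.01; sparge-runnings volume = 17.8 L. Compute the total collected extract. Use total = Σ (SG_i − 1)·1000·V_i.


first = (1.069 − 1)·1000·16.6 = 1145.4000
sparge = (1.01 − 1)·1000·17.8 = 178.0000
total = 1145.4000 + 178.0000

1323.4000 gravity·L


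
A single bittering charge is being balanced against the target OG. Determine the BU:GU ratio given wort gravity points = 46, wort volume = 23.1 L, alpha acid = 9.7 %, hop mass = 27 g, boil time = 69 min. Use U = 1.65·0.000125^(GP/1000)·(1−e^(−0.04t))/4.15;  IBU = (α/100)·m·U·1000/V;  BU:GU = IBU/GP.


U = 1.65·0.000125^(46/1000)·(1−e^(−0.04·69))/4.15 = 0.2463
IBU = (9.7/100)·27·0.2463·1000/23.1 = 27.9268
BU:GU = 27.9268/46

0.6071


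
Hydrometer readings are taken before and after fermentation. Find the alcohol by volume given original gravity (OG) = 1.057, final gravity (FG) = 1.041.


ABV = (OG − FG) · 131.25
ABV = (1.057 − 1.041) · 131.25

2.1000 % ABV


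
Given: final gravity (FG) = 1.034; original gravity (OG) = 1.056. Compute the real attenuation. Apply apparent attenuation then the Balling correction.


AA = (OG−FG)/(OG−1)·100;  RA = AA·0.8192
AA = (1.056 − 1.034)/(1.056 − 1)·100 = 39.2857
RA = 39.2857·0.8192

32.1829 %


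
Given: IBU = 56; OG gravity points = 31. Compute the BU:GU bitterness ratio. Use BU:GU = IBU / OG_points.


BU:GU = 56 / 31

1.8065


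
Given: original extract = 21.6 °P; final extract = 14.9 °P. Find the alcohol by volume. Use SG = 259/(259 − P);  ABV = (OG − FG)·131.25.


OG = 259/(259 − 21.6) = 1.0910
FG = 259/(259 − 14.9) = 1.0610
ABV = (1.0910 − 1.0610)·131.25

3.9303 % ABV


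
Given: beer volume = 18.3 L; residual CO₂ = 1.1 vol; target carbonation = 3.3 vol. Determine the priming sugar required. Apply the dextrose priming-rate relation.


sugar = (target − residual)·4.0·V
sugar = (3.3 − 1.1)·4.0·18.3

161.0400 g


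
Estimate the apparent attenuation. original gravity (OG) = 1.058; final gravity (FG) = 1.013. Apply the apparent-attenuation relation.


AA = (OG − FG)/(OG − 1) · 100
AA = (1.058 − 1.013)/(1.058 − 1) · 100

77.5862 %


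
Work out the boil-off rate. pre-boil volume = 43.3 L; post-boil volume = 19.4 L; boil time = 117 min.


rate = (V_pre − V_post) / (t_min/60)
rate = (43.3 − 19.4) / (117/60)

12.2564 L/hr


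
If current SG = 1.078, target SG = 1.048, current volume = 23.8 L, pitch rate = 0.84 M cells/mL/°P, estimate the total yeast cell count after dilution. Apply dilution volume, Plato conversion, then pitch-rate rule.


V_w = V·((SG_c−1)/(SG_t−1)−1);  °P = 259 − 259/SG_t;  cells = rate·(V+V_w)·°P
V_w = 23.8·((1.078−1)/(1.048−1)−1) = 14.8750
V_final = 23.8 + 14.8750 = 38.6750
°P = 259 − 259/1.048 = 11.8626
cells = 0.84·38.6750·11.8626

385.3801 billion cells


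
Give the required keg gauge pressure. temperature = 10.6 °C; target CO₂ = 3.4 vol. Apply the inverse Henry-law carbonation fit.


psi = vols/(0.01821 + 0.09011·e^(−0.04·T)) − 14.695
psi = 3.4/(0.01821 + 0.09011·e^(−0.04·10.6)) − 14.695

29.3578 psi


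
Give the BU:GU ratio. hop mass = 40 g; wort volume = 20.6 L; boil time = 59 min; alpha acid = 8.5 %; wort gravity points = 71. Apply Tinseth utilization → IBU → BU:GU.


U = 1.65·0.000125^(GP/1000)·(1−e^(−0.04t))/4.15;  IBU = (α/100)·m·U·1000/V;  BU:GU = IBU/GP
U = 1.65·0.000125^(71/1000)·(1−e^(−0.04·59))/4.15 = 0.1902
IBU = (8.5/100)·40·0.1902·1000/20.6 = 31.3946
BU:GU = 31.3946/71

0.4422


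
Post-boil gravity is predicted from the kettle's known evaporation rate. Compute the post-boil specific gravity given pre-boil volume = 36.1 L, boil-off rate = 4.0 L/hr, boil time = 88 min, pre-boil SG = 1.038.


V_post = V_pre − rate·(t/60);  SG_post = 1 + (SG_pre−1)·V_pre/V_post
V_post = 36.1 − 4.0·(88/60) = 30.2333
SG_post = 1 + (1.038 − 1)·36.1/30.2333

1.0454


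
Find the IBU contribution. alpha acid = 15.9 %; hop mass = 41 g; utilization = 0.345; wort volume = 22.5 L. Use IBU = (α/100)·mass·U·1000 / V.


IBU = (15.9/100)·41·0.345·1000 / 22.5

99.9580 IBU


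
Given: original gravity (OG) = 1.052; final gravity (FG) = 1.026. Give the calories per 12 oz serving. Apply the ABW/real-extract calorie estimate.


ABW = (OG−FG)·131.25·0.79/FG;  °P = 259 − 259/SG (for OG→OE and FG→AE);  RE = 0.1808·OE + 0.8192·AE;  Cal = (6.9·ABW + 4·(RE−0.1))·FG·3.55
ABW = (1.052 − 1.026)·131.25·0.79/1.026 = 2.6276
OE = 259 − 259/1.052 = 12.8023 °P
AE = 259 − 259/1.026 = 6.5634 °P
RE = 0.1808·12.8023 + 0.8192·6.5634 = 7.6914 °P
Cal = (6.9·2.6276 + 4·(7.6914−0.1))·1.026·3.55

176.6354 kcal


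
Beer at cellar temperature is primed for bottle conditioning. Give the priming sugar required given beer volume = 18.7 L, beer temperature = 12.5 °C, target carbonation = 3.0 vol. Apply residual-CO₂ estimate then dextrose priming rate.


residual = 14.695·(0.01821 + 0.09011·e^(−0.04·T));  sugar = (target − residual)·4.0·V
residual = 14.695·(0.01821 + 0.09011·e^(−0.04·12.5)) = 1.0707
sugar = (3.0 − 1.0707)·4.0·18.7

144.3084 g


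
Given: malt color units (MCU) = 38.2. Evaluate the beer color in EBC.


SRM = 1.4922·MCU^0.6859;  EBC = SRM·1.97
SRM = 1.4922·38.2^0.6859 = 18.1537
EBC = 18.1537·1.97

35.7627 EBC


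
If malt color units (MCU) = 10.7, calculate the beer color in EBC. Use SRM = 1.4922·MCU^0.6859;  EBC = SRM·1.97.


SRM = 1.4922·10.7^0.6859 = 7.5837
EBC = 7.5837·1.97

14.9399 EBC


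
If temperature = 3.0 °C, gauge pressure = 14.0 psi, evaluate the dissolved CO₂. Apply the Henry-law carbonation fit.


vols = (P + 14.695)·(0.01821 + 0.09011·e^(−0.04·T))
vols = (14.0 + 14.695)·(0.01821 + 0.09011·e^(−0.04·3.0))

2.8159 volumes


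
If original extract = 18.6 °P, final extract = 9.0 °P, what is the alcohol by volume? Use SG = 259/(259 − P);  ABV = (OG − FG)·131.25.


OG = 259/(259 − 18.6) = 1.0774
FG = 259/(259 − 9.0) = 1.0360
ABV = (1.0774 − 1.0360)·131.25

5.4300 % ABV


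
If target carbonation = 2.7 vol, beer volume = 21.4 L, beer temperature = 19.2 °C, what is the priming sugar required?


residual = 14.695·(0.01821 + 0.09011·e^(−0.04·T));  sugar = (target − residual)·4.0·V
residual = 14.695·(0.01821 + 0.09011·e^(−0.04·19.2)) = 0.8819
sugar = (2.7 − 0.8819)·4.0·21.4

155.6268 g


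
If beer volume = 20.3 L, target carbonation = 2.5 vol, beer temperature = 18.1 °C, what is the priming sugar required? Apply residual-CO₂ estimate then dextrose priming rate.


residual = 14.695·(0.01821 + 0.09011·e^(−0.04·T));  sugar = (target − residual)·4.0·V
residual = 14.695·(0.01821 + 0.09011·e^(−0.04·18.1)) = 0.9096
sugar = (2.5 − 0.9096)·4.0·20.3

129.1434 g


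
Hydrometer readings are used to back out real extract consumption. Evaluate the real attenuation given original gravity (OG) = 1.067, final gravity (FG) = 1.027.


AA = (OG−FG)/(OG−1)·100;  RA = AA·0.8192
AA = (1.067 − 1.027)/(1.067 − 1)·100 = 59.7015
RA = 59.7015·0.8192

48.9075 %


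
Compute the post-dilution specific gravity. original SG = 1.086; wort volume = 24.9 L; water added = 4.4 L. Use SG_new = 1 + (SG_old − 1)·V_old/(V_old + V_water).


pts = (1.086 − 1)·1000·24.9/(24.9 + 4.4) = 73.0853
SG_new = 1 + 73.0853/1000

1.0731


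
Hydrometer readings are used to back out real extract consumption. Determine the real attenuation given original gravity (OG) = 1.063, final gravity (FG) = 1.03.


AA = (OG−FG)/(OG−1)·100;  RA = AA·0.8192
AA = (1.063 − 1.03)/(1.063 − 1)·100 = 52.3810
RA = 52.3810·0.8192

42.9105 %


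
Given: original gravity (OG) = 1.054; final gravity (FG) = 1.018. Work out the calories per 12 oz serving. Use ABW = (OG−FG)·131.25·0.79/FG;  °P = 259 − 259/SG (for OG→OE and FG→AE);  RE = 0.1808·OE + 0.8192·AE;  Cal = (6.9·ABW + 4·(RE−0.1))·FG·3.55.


ABW = (1.054 − 1.018)·131.25·0.79/1.018 = 3.6667
OE = 259 − 259/1.054 = 13.2694 °P
AE = 259 − 259/1.018 = 4.5796 °P
RE = 0.1808·13.2694 + 0.8192·4.5796 = 6.1507 °P
Cal = (6.9·3.6667 + 4·(6.1507−0.1))·1.018·3.55

178.9002 kcal


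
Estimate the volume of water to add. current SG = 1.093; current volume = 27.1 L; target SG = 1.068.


V_water = V·((SG_curr − 1)/(SG_target − 1) − 1)
V_water = 27.1·((1.093 − 1)/(1.068 − 1) − 1)

9.9632 L


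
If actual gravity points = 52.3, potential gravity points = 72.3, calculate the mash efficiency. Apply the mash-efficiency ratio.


efficiency = actual / potential × 100
efficiency = 52.3 / 72.3 × 100

72.3375 %


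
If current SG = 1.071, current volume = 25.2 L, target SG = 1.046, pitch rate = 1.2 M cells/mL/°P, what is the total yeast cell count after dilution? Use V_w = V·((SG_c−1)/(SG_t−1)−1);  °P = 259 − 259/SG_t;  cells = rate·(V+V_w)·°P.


V_w = 25.2·((1.071−1)/(1.046−1)−1) = 13.6957
V_final = 25.2 + 13.6957 = 38.8957
°P = 259 − 259/1.046 = 11.3901
cells = 1.2·38.8957·11.3901

531.6285 billion cells


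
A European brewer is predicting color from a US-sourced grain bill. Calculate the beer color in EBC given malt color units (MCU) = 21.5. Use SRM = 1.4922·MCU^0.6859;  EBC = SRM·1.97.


SRM = 1.4922·21.5^0.6859 = 12.2390
EBC = 12.2390·1.97

24.1109 EBC


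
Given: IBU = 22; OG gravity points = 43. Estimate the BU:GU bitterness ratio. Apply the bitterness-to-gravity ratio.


BU:GU = IBU / OG_points
BU:GU = 22 / 43

0.5116


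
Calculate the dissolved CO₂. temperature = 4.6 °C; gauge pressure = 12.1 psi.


vols = (P + 14.695)·(0.01821 + 0.09011·e^(−0.04·T))
vols = (12.1 + 14.695)·(0.01821 + 0.09011·e^(−0.04·4.6))

2.4966 volumes


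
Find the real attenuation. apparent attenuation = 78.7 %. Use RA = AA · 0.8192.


RA = 78.7 · 0.8192

64.4710 %


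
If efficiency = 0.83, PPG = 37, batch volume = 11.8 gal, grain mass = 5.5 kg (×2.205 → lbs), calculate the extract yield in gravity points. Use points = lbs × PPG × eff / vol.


lbs = 5.5 × 2.205 = 12.1275
points = 12.1275 × 37 × 0.83 / 11.8

31.5623 points


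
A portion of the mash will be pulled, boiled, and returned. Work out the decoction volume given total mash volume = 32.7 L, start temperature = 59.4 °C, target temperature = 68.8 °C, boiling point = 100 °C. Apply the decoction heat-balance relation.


V_dec = V_total·(T_target − T_start)/(T_boil − T_start)
V_dec = 32.7·(68.8 − 59.4)/(100 − 59.4)

7.5709 L


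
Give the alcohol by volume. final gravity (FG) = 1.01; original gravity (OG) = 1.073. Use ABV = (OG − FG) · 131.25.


ABV = (1.073 − 1.01) · 131.25

8.2687 % ABV


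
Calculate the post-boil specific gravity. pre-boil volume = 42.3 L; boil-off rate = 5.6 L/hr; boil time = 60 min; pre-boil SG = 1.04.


V_post = V_pre − rate·(t/60);  SG_post = 1 + (SG_pre−1)·V_pre/V_post
V_post = 42.3 − 5.6·(60/60) = 36.7000
SG_post = 1 + (1.04 − 1)·42.3/36.7000

1.0461


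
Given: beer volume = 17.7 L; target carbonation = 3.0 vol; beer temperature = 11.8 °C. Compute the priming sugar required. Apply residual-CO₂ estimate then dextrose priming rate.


residual = 14.695·(0.01821 + 0.09011·e^(−0.04·T));  sugar = (target − residual)·4.0·V
residual = 14.695·(0.01821 + 0.09011·e^(−0.04·11.8)) = 1.0935
sugar = (3.0 − 1.0935)·4.0·17.7

134.9767 g


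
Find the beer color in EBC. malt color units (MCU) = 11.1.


SRM = 1.4922·MCU^0.6859;  EBC = SRM·1.97
SRM = 1.4922·11.1^0.6859 = 7.7770
EBC = 7.7770·1.97

15.3208 EBC


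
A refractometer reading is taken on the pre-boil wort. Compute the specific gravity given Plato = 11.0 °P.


SG = 259/(259 − P)
SG = 259/(259 − 11.0)

1.0444


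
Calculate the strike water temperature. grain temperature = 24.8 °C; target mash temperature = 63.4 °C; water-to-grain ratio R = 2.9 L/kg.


T_strike = (0.41/R)·(T_mash − T_grain) + T_mash
T_strike = (0.41/2.9)·(63.4 − 24.8) + 63.4

68.8572 °C


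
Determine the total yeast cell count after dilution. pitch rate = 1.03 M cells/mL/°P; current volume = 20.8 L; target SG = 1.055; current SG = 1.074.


V_w = V·((SG_c−1)/(SG_t−1)−1);  °P = 259 − 259/SG_t;  cells = rate·(V+V_w)·°P
V_w = 20.8·((1.074−1)/(1.055−1)−1) = 7.1855
V_final = 20.8 + 7.1855 = 27.9855
°P = 259 − 259/1.055 = 13.5024
cells = 1.03·27.9855·13.5024

389.2061 billion cells


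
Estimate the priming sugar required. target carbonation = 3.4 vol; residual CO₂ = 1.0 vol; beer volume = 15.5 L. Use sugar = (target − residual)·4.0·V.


sugar = (3.4 − 1.0)·4.0·15.5

148.8000 g


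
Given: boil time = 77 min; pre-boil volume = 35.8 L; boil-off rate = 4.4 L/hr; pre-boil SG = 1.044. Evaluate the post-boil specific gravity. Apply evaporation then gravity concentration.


V_post = V_pre − rate·(t/60);  SG_post = 1 + (SG_pre−1)·V_pre/V_post
V_post = 35.8 − 4.4·(77/60) = 30.1533
SG_post = 1 + (1.044 − 1)·35.8/30.1533

1.0522


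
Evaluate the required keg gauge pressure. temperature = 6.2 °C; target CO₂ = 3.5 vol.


psi = vols/(0.01821 + 0.09011·e^(−0.04·T)) − 14.695
psi = 3.5/(0.01821 + 0.09011·e^(−0.04·6.2)) − 14.695

24.8404 psi


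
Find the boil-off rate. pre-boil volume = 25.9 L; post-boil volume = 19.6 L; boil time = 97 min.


rate = (V_pre − V_post) / (t_min/60)
rate = (25.9 − 19.6) / (97/60)

3.8969 L/hr


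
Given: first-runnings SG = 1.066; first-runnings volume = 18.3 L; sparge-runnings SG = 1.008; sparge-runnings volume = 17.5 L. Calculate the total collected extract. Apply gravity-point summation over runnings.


total = Σ (SG_i − 1)·1000·V_i
first = (1.066 − 1)·1000·18.3 = 1207.8000
sparge = (1.008 − 1)·1000·17.5 = 140.0000
total = 1207.8000 + 140.0000

1347.8000 gravity·L


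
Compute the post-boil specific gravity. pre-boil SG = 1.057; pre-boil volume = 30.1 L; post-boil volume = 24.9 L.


SG_post = 1 + (SG_pre − 1)·V_pre/V_post
pts_pre = (1.057 − 1)·1000 = 57.0000
pts_post = 57.0000·30.1/24.9 = 68.9036
SG_post = 1 + 68.9036/1000

1.0689


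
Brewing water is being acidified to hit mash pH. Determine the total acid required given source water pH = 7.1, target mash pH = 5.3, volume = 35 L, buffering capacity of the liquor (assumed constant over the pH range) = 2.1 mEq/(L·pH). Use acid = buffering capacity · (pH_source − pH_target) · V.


acid = 2.1 · (7.1 − 5.3) · 35

132.3000 mEq
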